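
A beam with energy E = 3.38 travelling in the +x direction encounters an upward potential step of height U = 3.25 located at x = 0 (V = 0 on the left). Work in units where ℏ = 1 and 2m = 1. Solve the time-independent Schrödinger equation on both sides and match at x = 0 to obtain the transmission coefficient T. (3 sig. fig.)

On each side the TISE gives plane waves with k = √(2m(E − V))/ℏ: k₁ = √(2·½·3.38) = 1.838, k₂ = √(2·½·0.13) = 0.3606.
Continuity of ψ and ψ′ at the step yields the reflection amplitude r = (k₁ − k₂)/(k₁ + k₂) = 0.6721; thus R = |r|² = 0.4517, T = 0.5483.

T = 0.548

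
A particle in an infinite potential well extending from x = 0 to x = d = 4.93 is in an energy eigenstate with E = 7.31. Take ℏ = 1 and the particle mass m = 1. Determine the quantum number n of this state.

For an infinite well E_n = n²π²ℏ²/(2md²), so n = (d/πℏ)√(2mE).
n = (4.93/π) × √(2 × 1 × 7.31) = 6.000 → n = 6.

n = 6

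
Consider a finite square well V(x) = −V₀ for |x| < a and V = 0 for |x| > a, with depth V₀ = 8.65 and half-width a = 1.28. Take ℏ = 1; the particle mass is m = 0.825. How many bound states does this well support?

Define the well-strength parameter z₀ = (a/ℏ)√(2mV₀) = 1.28 × √(2·0.825·8.65) = 4.836.
A new bound state (alternating even/odd) appears each time z₀ passes a multiple of π/2, so N = ⌊2z₀/π⌋ + 1 = ⌊3.079⌋ + 1 = 4.

N = 4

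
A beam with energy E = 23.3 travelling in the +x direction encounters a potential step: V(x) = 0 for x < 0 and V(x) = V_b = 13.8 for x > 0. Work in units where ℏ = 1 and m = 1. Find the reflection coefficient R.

The wavenumbers are k₁ = √(2mE)/ℏ = 6.826 on the left and k₂ = √(2m(E − V_b))/ℏ = 4.359 on the right.
Matching ψ and ψ′ at x = 0 gives r = (k₁ − k₂)/(k₁ + k₂), so R = r² = 0.04867 and T = 1 − R = 0.9513.

R = 0.0487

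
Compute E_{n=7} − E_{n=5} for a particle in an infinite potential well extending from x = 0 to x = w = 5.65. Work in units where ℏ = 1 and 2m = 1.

E_n = n²π²ℏ²/(2mw²), so ΔE = (7² − 5²) π²ℏ²/(2mw²).
ΔE = 24 × π² / (2 × 0.5 × 5.65²) = 7.420.

ΔE = 7.42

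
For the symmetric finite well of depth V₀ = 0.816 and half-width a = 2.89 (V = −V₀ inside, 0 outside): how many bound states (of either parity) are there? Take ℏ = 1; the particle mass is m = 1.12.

The dimensionless depth is z₀ = a√(2mV₀)/ℏ = 2.89 × √(1.828) = 3.907.
The even/odd transcendental equations gain one root per π/2 in z₀, giving N = 1 + ⌊2z₀/π⌋ = 1 + ⌊2.487⌋ = 3.

N = 3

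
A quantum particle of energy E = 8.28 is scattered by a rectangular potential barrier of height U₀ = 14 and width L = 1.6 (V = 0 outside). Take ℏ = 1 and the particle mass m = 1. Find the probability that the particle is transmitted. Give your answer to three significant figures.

T = 0.0000770

E < U₀: inside the barrier ψ ∝ e^{±κx} with κ = √(2m(U₀ − E))/ℏ = 3.382.
κL = 5.412, sinh(κL) = 112.0.
Matching ψ, ψ′ at both faces gives T = [1 + U₀² sinh²(κL) / (4E(U₀ − E))]⁻¹ = 1/12980 = 0.0000770.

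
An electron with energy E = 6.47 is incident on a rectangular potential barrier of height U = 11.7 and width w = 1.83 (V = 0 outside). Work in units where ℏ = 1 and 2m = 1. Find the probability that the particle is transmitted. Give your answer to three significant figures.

E < U: inside the barrier ψ ∝ e^{±κx} with κ = √(2m(U − E))/ℏ = 2.287.
κw = 4.185, sinh(κw) = 32.84.
Matching ψ, ψ′ at both faces gives T = [1 + U² sinh²(κw) / (4E(U − E))]⁻¹ = 1/1092 = 0.000916.

T = 0.000916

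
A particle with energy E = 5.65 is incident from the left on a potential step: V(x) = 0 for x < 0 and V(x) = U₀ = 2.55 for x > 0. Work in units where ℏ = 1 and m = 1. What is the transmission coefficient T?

T = 0.978

On each side the TISE gives plane waves with k = √(2m(E − V))/ℏ: k₁ = √(2·1·5.65) = 3.362, k₂ = √(2·1·3.1) = 2.490.
Matching ψ and ψ′ at x = 0 gives r = (k₁ − k₂)/(k₁ + k₂), so R = r² = 0.02219 and T = 1 − R = 0.9778.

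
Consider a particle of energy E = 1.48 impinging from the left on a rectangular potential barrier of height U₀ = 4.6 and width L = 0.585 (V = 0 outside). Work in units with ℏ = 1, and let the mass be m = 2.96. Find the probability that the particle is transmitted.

T = 0.0226

E < U₀: inside the barrier ψ ∝ e^{±κx} with κ = √(2m(U₀ − E))/ℏ = 4.298.
κL = 2.514, sinh(κL) = 6.138.
Matching ψ, ψ′ at both faces gives T = [1 + U₀² sinh²(κL) / (4E(U₀ − E))]⁻¹ = 1/44.16 = 0.0226.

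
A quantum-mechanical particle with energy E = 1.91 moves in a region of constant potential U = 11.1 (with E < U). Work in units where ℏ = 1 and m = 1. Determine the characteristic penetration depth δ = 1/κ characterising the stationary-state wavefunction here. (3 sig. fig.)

Since E < U the TISE in this region is ψ'' = κ²ψ with κ = √(2m(U − E))/ℏ.
κ = √(2 × 1 × 9.19) = 4.287. The penetration depth is δ = 1/κ = 0.233.

δ = 0.233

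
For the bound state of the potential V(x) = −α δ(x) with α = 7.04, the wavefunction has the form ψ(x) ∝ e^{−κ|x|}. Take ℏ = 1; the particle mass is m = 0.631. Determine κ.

Integrating the TISE across x = 0 gives the cusp condition ψ'(0⁺) − ψ'(0⁻) = −(2mα/ℏ²)ψ(0).
With ψ ∝ e^{−κ|x|} this yields −2κ = −2mα/ℏ², so κ = mα/ℏ² = 4.442.

κ = 4.44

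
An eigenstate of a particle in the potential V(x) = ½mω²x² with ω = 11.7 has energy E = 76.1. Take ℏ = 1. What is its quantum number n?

E_n = ℏω(n + ½) ⇒ n = E/(ℏω) − ½ = 76.1/11.7 − 0.5 = 6.004 → n = 6.

n = 6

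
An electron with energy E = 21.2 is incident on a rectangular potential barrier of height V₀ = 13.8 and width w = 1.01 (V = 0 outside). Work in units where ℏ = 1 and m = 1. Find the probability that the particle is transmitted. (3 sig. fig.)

T = 0.878

Above the barrier the interior wavenumber is k₂ = √(2m(E − V₀))/ℏ = 3.847, giving phase k₂w = 3.886.
Matching at both interfaces gives T⁻¹ = 1 + V₀² sin²(k₂w) / [4E(E − V₀)] = 1.139, hence T = 0.878.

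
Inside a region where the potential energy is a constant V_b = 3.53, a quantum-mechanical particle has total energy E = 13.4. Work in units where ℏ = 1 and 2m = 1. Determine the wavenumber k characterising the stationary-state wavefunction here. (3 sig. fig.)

With E > V_b the solution is oscillatory, ψ ∝ e^{±ikx} with k = √(2m(E − V_b))/ℏ.
k = √(2 × 0.5 × 9.87) = 3.142.

k = 3.14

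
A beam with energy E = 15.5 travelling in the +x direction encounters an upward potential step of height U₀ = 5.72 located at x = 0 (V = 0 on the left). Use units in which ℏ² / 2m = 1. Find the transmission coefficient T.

On each side the TISE gives plane waves with k = √(2m(E − V))/ℏ: k₁ = √(2·½·15.5) = 3.937, k₂ = √(2·½·9.78) = 3.127.
Continuity of ψ and ψ′ at the step yields the reflection amplitude r = (k₁ − k₂)/(k₁ + k₂) = 0.1146; thus R = |r|² = 0.01314, T = 0.9869.

T = 0.987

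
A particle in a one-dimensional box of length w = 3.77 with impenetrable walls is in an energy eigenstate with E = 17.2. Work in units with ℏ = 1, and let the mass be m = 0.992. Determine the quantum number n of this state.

n = 7

For an infinite well E_n = n²π²ℏ²/(2mw²), so n = (w/πℏ)√(2mE).
n = (3.77/π) × √(2 × 0.992 × 17.2) = 7.010 → n = 7.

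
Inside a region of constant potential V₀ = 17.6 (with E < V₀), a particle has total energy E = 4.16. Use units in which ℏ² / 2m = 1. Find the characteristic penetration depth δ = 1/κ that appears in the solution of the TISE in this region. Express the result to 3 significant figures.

δ = 0.273

Since E < V₀ the TISE in this region is ψ'' = κ²ψ with κ = √(2m(V₀ − E))/ℏ.
κ = √(2 × 0.5 × 13.44) = 3.666. The penetration depth is δ = 1/κ = 0.273.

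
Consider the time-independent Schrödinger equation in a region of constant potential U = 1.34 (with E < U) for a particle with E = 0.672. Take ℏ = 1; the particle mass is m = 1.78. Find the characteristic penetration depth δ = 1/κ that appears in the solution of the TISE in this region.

Since E < U the TISE in this region is ψ'' = κ²ψ with κ = √(2m(U − E))/ℏ.
κ = √(2 × 1.78 × 0.668) = 1.542. The penetration depth is δ = 1/κ = 0.648.

δ = 0.648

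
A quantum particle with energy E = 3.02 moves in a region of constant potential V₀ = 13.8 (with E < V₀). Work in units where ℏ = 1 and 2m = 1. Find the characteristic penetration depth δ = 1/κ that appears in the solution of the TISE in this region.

δ = 0.305

Since E < V₀ the TISE in this region is ψ'' = κ²ψ with κ = √(2m(V₀ − E))/ℏ.
κ = √(2 × 0.5 × 10.78) = 3.283. The penetration depth is δ = 1/κ = 0.305.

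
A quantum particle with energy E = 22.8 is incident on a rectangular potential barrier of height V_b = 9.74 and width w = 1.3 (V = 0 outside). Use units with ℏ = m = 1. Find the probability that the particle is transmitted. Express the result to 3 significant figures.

E > V_b: inside the barrier k₂ = √(2m(E − V_b))/ℏ = 5.111, k₂w = 6.644.
T = [1 + V_b² sin²(k₂w) / (4E(E − V_b))]⁻¹ = 1/1.010 = 0.990.

T = 0.990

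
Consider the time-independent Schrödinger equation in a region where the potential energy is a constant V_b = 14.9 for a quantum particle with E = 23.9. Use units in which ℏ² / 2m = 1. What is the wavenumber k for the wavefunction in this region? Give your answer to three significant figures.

With E > V_b the solution is oscillatory, ψ ∝ e^{±ikx} with k = √(2m(E − V_b))/ℏ.
k = √(2 × 0.5 × 9) = 3.000.

k = 3.00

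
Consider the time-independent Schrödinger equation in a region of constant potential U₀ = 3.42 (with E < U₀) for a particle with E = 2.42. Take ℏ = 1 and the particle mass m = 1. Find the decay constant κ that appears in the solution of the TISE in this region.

Since E < U₀ the TISE in this region is ψ'' = κ²ψ with κ = √(2m(U₀ − E))/ℏ.
κ = √(2 × 1 × 1) = 1.414.

κ = 1.41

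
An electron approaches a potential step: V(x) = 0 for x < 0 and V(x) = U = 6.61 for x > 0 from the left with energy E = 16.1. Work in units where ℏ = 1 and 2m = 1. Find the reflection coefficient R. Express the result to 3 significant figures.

On each side the TISE gives plane waves with k = √(2m(E − V))/ℏ: k₁ = √(2·½·16.1) = 4.012, k₂ = √(2·½·9.49) = 3.081.
Matching ψ and ψ′ at x = 0 gives r = (k₁ − k₂)/(k₁ + k₂), so R = r² = 0.01726 and T = 1 − R = 0.9827.

R = 0.0173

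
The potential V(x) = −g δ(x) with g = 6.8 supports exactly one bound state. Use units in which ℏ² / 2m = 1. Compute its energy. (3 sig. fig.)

E = -11.6

The bound state is ψ(x) = √κ e^{−κ|x|}. The derivative jump ψ'(0⁺) − ψ'(0⁻) = −(2mg/ℏ²)ψ(0) fixes κ = mg/ℏ² = 3.400.
Then E = −ℏ²κ²/(2m) = −mg²/(2ℏ²) = -11.56.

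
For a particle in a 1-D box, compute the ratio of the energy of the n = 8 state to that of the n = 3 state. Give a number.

7.11111

E_n = n²π²ℏ²/(2mL²) so the ratio is n₂²/n₁² = 64/9 = 7.11111.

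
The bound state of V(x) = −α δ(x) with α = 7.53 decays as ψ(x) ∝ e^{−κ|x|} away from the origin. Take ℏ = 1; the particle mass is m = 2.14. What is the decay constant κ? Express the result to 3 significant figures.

Integrate −(ℏ²/2m)ψ'' − αδ(x)ψ = Eψ from −ε to +ε: the ψ'' term gives ψ'(0⁺) − ψ'(0⁻) and the δ term gives −(2mα/ℏ²)ψ(0).
With ψ ∝ e^{−κ|x|} this yields −2κ = −2mα/ℏ², so κ = mα/ℏ² = 16.11.

κ = 16.1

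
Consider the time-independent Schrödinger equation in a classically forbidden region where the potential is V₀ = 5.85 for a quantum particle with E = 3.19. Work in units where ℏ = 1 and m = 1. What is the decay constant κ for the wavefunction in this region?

κ = 2.31

Since E < V₀ the TISE in this region is ψ'' = κ²ψ with κ = √(2m(V₀ − E))/ℏ.
κ = √(2 × 1 × 2.66) = 2.307.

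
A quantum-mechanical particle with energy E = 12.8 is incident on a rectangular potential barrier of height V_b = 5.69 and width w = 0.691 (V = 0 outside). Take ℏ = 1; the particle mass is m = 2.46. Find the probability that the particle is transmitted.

E > V_b: inside the barrier k₂ = √(2m(E − V_b))/ℏ = 5.914, k₂w = 4.087.
T = [1 + V_b² sin²(k₂w) / (4E(E − V_b))]⁻¹ = 1/1.058 = 0.945.

T = 0.945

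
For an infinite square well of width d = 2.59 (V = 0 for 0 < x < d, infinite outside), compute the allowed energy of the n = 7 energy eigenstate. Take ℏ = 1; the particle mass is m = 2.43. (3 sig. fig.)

E = 14.8

Requiring ψ(0) = ψ(d) = 0 quantises k = nπ/d, hence E_n = ℏ²k²/2m = n²π²ℏ²/(2md²).
E_7 = 7² × π² / (2 × 2.43 × 2.59²) = 14.83.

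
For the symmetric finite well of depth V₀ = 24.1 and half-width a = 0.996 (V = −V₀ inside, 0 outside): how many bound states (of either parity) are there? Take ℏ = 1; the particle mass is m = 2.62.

The dimensionless depth is z₀ = a√(2mV₀)/ℏ = 0.996 × √(126.3) = 11.19.
The even/odd transcendental equations gain one root per π/2 in z₀, giving N = 1 + ⌊2z₀/π⌋ = 1 + ⌊7.125⌋ = 8.

N = 8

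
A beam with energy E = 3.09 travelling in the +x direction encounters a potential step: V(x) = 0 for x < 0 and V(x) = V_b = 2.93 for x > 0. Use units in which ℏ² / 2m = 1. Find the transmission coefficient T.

On each side the TISE gives plane waves with k = √(2m(E − V))/ℏ: k₁ = √(2·½·3.09) = 1.758, k₂ = √(2·½·0.16) = 0.4000.
Continuity of ψ and ψ′ at the step yields the reflection amplitude r = (k₁ − k₂)/(k₁ + k₂) = 0.6293; thus R = |r|² = 0.3960, T = 0.6040.

T = 0.604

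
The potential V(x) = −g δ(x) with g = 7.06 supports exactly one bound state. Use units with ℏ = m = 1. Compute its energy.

E = -24.9

The bound state is ψ(x) = √κ e^{−κ|x|}. The derivative jump ψ'(0⁺) − ψ'(0⁻) = −(2mg/ℏ²)ψ(0) fixes κ = mg/ℏ² = 7.060.
Then E = −ℏ²κ²/(2m) = −mg²/(2ℏ²) = -24.92.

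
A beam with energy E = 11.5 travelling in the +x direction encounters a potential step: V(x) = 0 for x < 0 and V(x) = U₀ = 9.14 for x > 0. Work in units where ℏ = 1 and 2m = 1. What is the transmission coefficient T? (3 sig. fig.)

T = 0.858

On each side the TISE gives plane waves with k = √(2m(E − V))/ℏ: k₁ = √(2·½·11.5) = 3.391, k₂ = √(2·½·2.36) = 1.536.
Continuity of ψ and ψ′ at the step yields the reflection amplitude r = (k₁ − k₂)/(k₁ + k₂) = 0.3765; thus R = |r|² = 0.1417, T = 0.8583.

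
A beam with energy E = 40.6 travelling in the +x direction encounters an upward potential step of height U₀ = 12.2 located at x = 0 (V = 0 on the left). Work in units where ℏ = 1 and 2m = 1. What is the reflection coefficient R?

The wavenumbers are k₁ = √(2mE)/ℏ = 6.372 on the left and k₂ = √(2m(E − U₀))/ℏ = 5.329 on the right.
Matching ψ and ψ′ at x = 0 gives r = (k₁ − k₂)/(k₁ + k₂), so R = r² = 0.007940 and T = 1 − R = 0.9921.

R = 0.00794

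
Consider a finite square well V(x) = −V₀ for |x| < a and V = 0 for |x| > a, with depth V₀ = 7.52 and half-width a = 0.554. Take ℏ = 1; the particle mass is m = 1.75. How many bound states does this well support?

Define the well-strength parameter z₀ = (a/ℏ)√(2mV₀) = 0.554 × √(2·1.75·7.52) = 2.842.
The even/odd transcendental equations gain one root per π/2 in z₀, giving N = 1 + ⌊2z₀/π⌋ = 1 + ⌊1.809⌋ = 2.

N = 2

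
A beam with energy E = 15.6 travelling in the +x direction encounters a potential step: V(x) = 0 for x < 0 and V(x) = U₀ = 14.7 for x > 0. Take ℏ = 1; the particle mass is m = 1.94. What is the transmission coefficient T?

T = 0.625

The wavenumbers are k₁ = √(2mE)/ℏ = 7.780 on the left and k₂ = √(2m(E − U₀))/ℏ = 1.869 on the right.
Matching ψ and ψ′ at x = 0 gives r = (k₁ − k₂)/(k₁ + k₂), so R = r² = 0.3753 and T = 1 − R = 0.6247.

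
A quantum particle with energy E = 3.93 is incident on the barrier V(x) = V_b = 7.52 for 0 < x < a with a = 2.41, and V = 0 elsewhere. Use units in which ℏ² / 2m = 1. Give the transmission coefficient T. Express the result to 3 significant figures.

E < V_b: inside the barrier ψ ∝ e^{±κx} with κ = √(2m(V_b − E))/ℏ = 1.895.
κa = 4.566, sinh(κa) = 48.09.
Matching ψ, ψ′ at both faces gives T = [1 + V_b² sinh²(κa) / (4E(V_b − E))]⁻¹ = 1/2318 = 0.000431.

T = 0.000431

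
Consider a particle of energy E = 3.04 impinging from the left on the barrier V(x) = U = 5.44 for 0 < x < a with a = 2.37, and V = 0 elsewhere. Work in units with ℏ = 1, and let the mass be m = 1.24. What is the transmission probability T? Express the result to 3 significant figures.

T = 0.0000375

Since E < U the interior solution is evanescent with decay constant κ = √(2m(U − E))/ℏ = 2.440.
κa = 5.782, sinh(κa) = 162.2.
Matching ψ, ψ′ at both faces gives T = [1 + U² sinh²(κa) / (4E(U − E))]⁻¹ = 1/26680 = 0.0000375.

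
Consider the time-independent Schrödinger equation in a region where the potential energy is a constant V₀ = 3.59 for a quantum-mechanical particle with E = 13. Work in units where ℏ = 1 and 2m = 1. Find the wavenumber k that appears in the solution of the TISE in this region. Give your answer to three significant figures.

k = 3.07

With E > V₀ the solution is oscillatory, ψ ∝ e^{±ikx} with k = √(2m(E − V₀))/ℏ.
k = √(2 × 0.5 × 9.41) = 3.068.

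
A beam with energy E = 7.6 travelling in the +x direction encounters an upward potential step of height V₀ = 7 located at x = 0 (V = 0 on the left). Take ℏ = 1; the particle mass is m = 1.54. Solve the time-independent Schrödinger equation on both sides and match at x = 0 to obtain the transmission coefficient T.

T = 0.685

On each side the TISE gives plane waves with k = √(2m(E − V))/ℏ: k₁ = √(2·1.54·7.6) = 4.838, k₂ = √(2·1.54·0.6) = 1.359.
Continuity of ψ and ψ′ at the step yields the reflection amplitude r = (k₁ − k₂)/(k₁ + k₂) = 0.5613; thus R = |r|² = 0.3151, T = 0.6849.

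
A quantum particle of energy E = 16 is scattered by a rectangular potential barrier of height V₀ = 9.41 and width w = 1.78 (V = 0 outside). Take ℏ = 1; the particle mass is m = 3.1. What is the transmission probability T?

T = 0.847

E > V₀: inside the barrier k₂ = √(2m(E − V₀))/ℏ = 6.392, k₂w = 11.38.
T = [1 + V₀² sin²(k₂w) / (4E(E − V₀))]⁻¹ = 1/1.181 = 0.847.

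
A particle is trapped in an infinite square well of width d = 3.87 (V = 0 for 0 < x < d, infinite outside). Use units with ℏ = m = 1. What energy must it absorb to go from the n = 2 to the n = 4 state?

E_n = n²π²ℏ²/(2md²), so ΔE = (4² − 2²) π²ℏ²/(2md²).
ΔE = 12 × π² / (2 × 1 × 3.87²) = 3.954.

ΔE = 3.95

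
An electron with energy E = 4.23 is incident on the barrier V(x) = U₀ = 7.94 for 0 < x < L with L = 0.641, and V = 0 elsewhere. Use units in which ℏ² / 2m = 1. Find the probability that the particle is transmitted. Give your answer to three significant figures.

T = 0.287

E < U₀: inside the barrier ψ ∝ e^{±κx} with κ = √(2m(U₀ − E))/ℏ = 1.926.
κL = 1.235, sinh(κL) = 1.573.
Matching ψ, ψ′ at both faces gives T = [1 + U₀² sinh²(κL) / (4E(U₀ − E))]⁻¹ = 1/3.485 = 0.287.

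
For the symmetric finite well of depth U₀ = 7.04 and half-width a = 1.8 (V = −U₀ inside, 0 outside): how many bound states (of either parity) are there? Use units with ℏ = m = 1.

N = 5

The dimensionless depth is z₀ = a√(2mU₀)/ℏ = 1.8 × √(14.08) = 6.754.
The even/odd transcendental equations gain one root per π/2 in z₀, giving N = 1 + ⌊2z₀/π⌋ = 1 + ⌊4.300⌋ = 5.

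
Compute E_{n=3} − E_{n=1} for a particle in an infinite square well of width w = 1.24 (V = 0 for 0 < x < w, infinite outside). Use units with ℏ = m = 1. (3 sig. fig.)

ΔE = 25.7

E_n = n²π²ℏ²/(2mw²), so ΔE = (3² − 1²) π²ℏ²/(2mw²).
ΔE = 8 × π² / (2 × 1 × 1.24²) = 25.68.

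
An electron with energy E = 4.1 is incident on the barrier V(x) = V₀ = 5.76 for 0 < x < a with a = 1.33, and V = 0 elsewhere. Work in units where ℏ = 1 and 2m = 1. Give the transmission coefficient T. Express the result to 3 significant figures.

T = 0.102

E < V₀: inside the barrier ψ ∝ e^{±κx} with κ = √(2m(V₀ − E))/ℏ = 1.288.
κa = 1.714, sinh(κa) = 2.684.
The exact tunnelling result is T⁻¹ = 1 + V₀² sinh²(κa) / [4E(V₀ − E)] = 9.781, so T = 0.102.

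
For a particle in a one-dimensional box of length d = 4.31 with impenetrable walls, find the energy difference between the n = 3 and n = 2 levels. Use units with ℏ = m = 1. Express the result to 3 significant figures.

E_n = n²π²ℏ²/(2md²), so ΔE = (3² − 2²) π²ℏ²/(2md²).
ΔE = 5 × π² / (2 × 1 × 4.31²) = 1.328.

ΔE = 1.33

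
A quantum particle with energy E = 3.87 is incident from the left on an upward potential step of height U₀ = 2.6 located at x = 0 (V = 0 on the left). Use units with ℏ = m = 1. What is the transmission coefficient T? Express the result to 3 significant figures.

On each side the TISE gives plane waves with k = √(2m(E − V))/ℏ: k₁ = √(2·1·3.87) = 2.782, k₂ = √(2·1·1.27) = 1.594.
Continuity of ψ and ψ′ at the step yields the reflection amplitude r = (k₁ − k₂)/(k₁ + k₂) = 0.2716; thus R = |r|² = 0.07375, T = 0.9262.

T = 0.926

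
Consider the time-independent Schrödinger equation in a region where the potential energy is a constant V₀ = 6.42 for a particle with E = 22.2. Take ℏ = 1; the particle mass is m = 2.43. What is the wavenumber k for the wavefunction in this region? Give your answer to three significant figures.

With E > V₀ the solution is oscillatory, ψ ∝ e^{±ikx} with k = √(2m(E − V₀))/ℏ.
k = √(2 × 2.43 × 15.78) = 8.757.

k = 8.76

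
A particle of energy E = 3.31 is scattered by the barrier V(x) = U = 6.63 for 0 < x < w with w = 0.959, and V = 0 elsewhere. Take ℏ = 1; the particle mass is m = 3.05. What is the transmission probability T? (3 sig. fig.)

Since E < U the interior solution is evanescent with decay constant κ = √(2m(U − E))/ℏ = 4.500.
κw = 4.316, sinh(κw) = 37.43.
The exact tunnelling result is T⁻¹ = 1 + U² sinh²(κw) / [4E(U − E)] = 1402, so T = 0.000713.

T = 0.000713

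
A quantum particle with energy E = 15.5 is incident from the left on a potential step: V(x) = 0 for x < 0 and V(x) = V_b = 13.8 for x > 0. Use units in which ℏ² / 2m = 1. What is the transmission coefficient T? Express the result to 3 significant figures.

T = 0.748

The wavenumbers are k₁ = √(2mE)/ℏ = 3.937 on the left and k₂ = √(2m(E − V_b))/ℏ = 1.304 on the right.
Continuity of ψ and ψ′ at the step yields the reflection amplitude r = (k₁ − k₂)/(k₁ + k₂) = 0.5024; thus R = |r|² = 0.2524, T = 0.7476.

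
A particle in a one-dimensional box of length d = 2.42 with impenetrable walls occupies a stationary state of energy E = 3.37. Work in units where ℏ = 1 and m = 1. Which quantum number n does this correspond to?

n = 2

For an infinite well E_n = n²π²ℏ²/(2md²), so n = (d/πℏ)√(2mE).
n = (2.42/π) × √(2 × 1 × 3.37) = 2.000 → n = 2.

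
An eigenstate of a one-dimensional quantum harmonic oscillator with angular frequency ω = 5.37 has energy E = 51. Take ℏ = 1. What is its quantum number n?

n = 9

E_n = ℏω(n + ½) ⇒ n = E/(ℏω) − ½ = 51/5.37 − 0.5 = 8.997 → n = 9.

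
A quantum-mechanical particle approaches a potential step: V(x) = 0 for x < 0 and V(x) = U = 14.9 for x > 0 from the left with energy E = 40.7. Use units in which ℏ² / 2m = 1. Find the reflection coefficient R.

R = 0.0129

The wavenumbers are k₁ = √(2mE)/ℏ = 6.380 on the left and k₂ = √(2m(E − U))/ℏ = 5.079 on the right.
Matching ψ and ψ′ at x = 0 gives r = (k₁ − k₂)/(k₁ + k₂), so R = r² = 0.01288 and T = 1 − R = 0.9871.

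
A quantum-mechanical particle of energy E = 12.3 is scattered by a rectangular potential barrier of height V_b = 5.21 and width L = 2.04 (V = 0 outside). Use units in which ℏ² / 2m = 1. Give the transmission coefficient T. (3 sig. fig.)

E > V_b: inside the barrier k₂ = √(2m(E − V_b))/ℏ = 2.663, k₂L = 5.432.
T = [1 + V_b² sin²(k₂L) / (4E(E − V_b))]⁻¹ = 1/1.044 = 0.958.

T = 0.958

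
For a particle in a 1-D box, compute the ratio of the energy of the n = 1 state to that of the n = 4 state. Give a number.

0.0625

Since E_n ∝ n², the ratio is (1/4)² = 0.0625.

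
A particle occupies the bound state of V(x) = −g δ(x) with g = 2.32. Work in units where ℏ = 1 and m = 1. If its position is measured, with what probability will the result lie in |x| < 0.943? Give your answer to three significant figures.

The normalised bound state is ψ = √κ e^{−κ|x|} with κ = mg/ℏ² = 2.320.
P(|x| < d) = ∫_{−d}^{d} κ e^{−2κ|x|} dx = 1 − e^{−2κd} = 1 − e^{−4.376} = 0.9874.

P = 0.987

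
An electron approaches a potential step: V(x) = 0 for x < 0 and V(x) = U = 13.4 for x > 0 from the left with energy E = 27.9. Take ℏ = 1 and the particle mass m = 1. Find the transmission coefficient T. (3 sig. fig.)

On each side the TISE gives plane waves with k = √(2m(E − V))/ℏ: k₁ = √(2·1·27.9) = 7.470, k₂ = √(2·1·14.5) = 5.385.
Continuity of ψ and ψ′ at the step yields the reflection amplitude r = (k₁ − k₂)/(k₁ + k₂) = 0.1622; thus R = |r|² = 0.02630, T = 0.9737.

T = 0.974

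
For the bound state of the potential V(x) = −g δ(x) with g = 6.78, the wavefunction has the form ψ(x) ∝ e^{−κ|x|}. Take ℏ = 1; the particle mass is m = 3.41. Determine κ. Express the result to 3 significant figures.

Integrate −(ℏ²/2m)ψ'' − gδ(x)ψ = Eψ from −ε to +ε: the ψ'' term gives ψ'(0⁺) − ψ'(0⁻) and the δ term gives −(2mg/ℏ²)ψ(0).
With ψ ∝ e^{−κ|x|} this yields −2κ = −2mg/ℏ², so κ = mg/ℏ² = 23.12.

κ = 23.1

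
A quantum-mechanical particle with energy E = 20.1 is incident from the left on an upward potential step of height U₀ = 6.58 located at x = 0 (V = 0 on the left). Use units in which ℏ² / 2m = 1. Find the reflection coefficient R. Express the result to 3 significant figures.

The wavenumbers are k₁ = √(2mE)/ℏ = 4.483 on the left and k₂ = √(2m(E − U₀))/ℏ = 3.677 on the right.
Continuity of ψ and ψ′ at the step yields the reflection amplitude r = (k₁ − k₂)/(k₁ + k₂) = 0.09881; thus R = |r|² = 0.009764, T = 0.9902.

R = 0.00976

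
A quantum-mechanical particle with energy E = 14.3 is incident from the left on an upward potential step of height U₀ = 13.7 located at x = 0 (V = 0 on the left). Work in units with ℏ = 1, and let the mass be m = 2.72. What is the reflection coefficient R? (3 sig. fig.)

R = 0.436

On each side the TISE gives plane waves with k = √(2m(E − V))/ℏ: k₁ = √(2·2.72·14.3) = 8.820, k₂ = √(2·2.72·0.6) = 1.807.
Continuity of ψ and ψ′ at the step yields the reflection amplitude r = (k₁ − k₂)/(k₁ + k₂) = 0.6600; thus R = |r|² = 0.4356, T = 0.5644.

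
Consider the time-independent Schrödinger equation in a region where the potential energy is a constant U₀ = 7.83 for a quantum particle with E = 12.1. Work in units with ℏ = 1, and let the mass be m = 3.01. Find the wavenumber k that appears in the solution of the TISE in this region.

k = 5.07

With E > U₀ the solution is oscillatory, ψ ∝ e^{±ikx} with k = √(2m(E − U₀))/ℏ.
k = √(2 × 3.01 × 4.27) = 5.070.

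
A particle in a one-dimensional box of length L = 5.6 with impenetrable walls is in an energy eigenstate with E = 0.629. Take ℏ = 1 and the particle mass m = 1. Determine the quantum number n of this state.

n = 2

From E_n = n²π²ℏ²/(2mL²) invert to n = √(2mL²E)/(πℏ).
n = (5.6/π) × √(2 × 1 × 0.629) = 1.999 → n = 2.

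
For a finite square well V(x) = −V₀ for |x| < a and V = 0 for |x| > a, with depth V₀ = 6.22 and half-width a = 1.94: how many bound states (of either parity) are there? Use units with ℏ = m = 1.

The dimensionless depth is z₀ = a√(2mV₀)/ℏ = 1.94 × √(12.44) = 6.842.
A new bound state (alternating even/odd) appears each time z₀ passes a multiple of π/2, so N = ⌊2z₀/π⌋ + 1 = ⌊4.356⌋ + 1 = 5.

N = 5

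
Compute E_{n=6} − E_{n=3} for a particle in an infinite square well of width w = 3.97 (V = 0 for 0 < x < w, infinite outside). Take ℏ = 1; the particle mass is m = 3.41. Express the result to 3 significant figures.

E_n = n²π²ℏ²/(2mw²), so ΔE = (6² − 3²) π²ℏ²/(2mw²).
ΔE = 27 × π² / (2 × 3.41 × 3.97²) = 2.479.

ΔE = 2.48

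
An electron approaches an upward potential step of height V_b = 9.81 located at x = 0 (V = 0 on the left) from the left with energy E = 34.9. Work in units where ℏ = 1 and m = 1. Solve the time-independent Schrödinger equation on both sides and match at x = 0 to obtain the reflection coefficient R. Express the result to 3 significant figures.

R = 0.00678

The wavenumbers are k₁ = √(2mE)/ℏ = 8.355 on the left and k₂ = √(2m(E − V_b))/ℏ = 7.084 on the right.
Continuity of ψ and ψ′ at the step yields the reflection amplitude r = (k₁ − k₂)/(k₁ + k₂) = 0.08232; thus R = |r|² = 0.006776, T = 0.9932.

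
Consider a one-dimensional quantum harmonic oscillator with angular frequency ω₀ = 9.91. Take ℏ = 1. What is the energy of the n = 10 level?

E = 104

Using E_n = (n + ½)ℏω₀: E_10 = 10.5 × 9.91 = 104.1.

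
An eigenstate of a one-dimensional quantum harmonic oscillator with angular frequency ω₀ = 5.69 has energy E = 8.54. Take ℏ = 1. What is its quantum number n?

Invert E_n = (n + ½)ℏω₀: n = E/ℏω₀ − ½ = 1.001, so n = 1.

n = 1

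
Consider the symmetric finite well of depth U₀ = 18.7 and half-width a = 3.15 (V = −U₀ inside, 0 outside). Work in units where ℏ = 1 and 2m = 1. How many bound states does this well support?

N = 9

The dimensionless depth is z₀ = a√(2mU₀)/ℏ = 3.15 × √(18.70) = 13.62.
A new bound state (alternating even/odd) appears each time z₀ passes a multiple of π/2, so N = ⌊2z₀/π⌋ + 1 = ⌊8.672⌋ + 1 = 9.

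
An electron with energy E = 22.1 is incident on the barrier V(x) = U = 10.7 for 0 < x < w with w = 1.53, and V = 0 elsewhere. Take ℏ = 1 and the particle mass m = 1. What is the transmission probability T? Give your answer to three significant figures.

T = 0.924

Above the barrier the interior wavenumber is k₂ = √(2m(E − U))/ℏ = 4.775, giving phase k₂w = 7.306.
T = [1 + U² sin²(k₂w) / (4E(E − U))]⁻¹ = 1/1.083 = 0.924.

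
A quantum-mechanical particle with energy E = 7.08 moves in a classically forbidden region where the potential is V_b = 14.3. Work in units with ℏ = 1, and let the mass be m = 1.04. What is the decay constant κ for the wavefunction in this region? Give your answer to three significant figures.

Since E < V_b the TISE in this region is ψ'' = κ²ψ with κ = √(2m(V_b − E))/ℏ.
κ = √(2 × 1.04 × 7.22) = 3.875.

κ = 3.88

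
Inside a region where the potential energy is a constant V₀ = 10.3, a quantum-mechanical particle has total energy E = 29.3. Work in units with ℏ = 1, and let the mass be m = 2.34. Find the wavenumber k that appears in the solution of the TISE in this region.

k = 9.43

With E > V₀ the solution is oscillatory, ψ ∝ e^{±ikx} with k = √(2m(E − V₀))/ℏ.
k = √(2 × 2.34 × 19) = 9.430.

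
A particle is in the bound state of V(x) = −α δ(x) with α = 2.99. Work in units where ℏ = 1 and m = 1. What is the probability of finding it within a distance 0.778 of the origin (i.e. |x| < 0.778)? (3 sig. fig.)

P = 0.990

The normalised bound state is ψ = √κ e^{−κ|x|} with κ = mα/ℏ² = 2.990.
P(|x| < d) = ∫_{−d}^{d} κ e^{−2κ|x|} dx = 1 − e^{−2κd} = 1 − e^{−4.652} = 0.9905.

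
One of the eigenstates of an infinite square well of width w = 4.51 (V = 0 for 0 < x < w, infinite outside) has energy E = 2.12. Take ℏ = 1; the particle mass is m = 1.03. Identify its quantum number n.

For an infinite well E_n = n²π²ℏ²/(2mw²), so n = (w/πℏ)√(2mE).
n = (4.51/π) × √(2 × 1.03 × 2.12) = 3.000 → n = 3.

n = 3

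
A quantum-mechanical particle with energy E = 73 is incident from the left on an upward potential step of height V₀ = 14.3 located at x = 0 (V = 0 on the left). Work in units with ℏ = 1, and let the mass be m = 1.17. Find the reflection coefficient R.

The wavenumbers are k₁ = √(2mE)/ℏ = 13.07 on the left and k₂ = √(2m(E − V₀))/ℏ = 11.72 on the right.
Continuity of ψ and ψ′ at the step yields the reflection amplitude r = (k₁ − k₂)/(k₁ + k₂) = 0.05445; thus R = |r|² = 0.002965, T = 0.9970.

R = 0.00296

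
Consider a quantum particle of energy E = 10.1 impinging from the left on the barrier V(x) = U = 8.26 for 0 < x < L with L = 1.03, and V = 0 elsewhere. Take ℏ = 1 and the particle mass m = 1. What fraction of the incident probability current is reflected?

R = 0.437

E > U: inside the barrier k₂ = √(2m(E − U))/ℏ = 1.918, k₂L = 1.976.
T = [1 + U² sin²(k₂L) / (4E(E − U))]⁻¹ = 1/1.775 = 0.563.
R = 1 − T = 0.437.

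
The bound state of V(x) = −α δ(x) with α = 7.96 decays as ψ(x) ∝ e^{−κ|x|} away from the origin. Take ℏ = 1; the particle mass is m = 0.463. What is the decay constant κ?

Integrating the TISE across x = 0 gives the cusp condition ψ'(0⁺) − ψ'(0⁻) = −(2mα/ℏ²)ψ(0).
With ψ ∝ e^{−κ|x|} this yields −2κ = −2mα/ℏ², so κ = mα/ℏ² = 3.685.

κ = 3.69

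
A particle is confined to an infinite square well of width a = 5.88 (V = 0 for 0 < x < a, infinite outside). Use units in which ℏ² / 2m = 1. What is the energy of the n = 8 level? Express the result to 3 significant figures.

Requiring ψ(0) = ψ(a) = 0 quantises k = nπ/a, hence E_n = ℏ²k²/2m = n²π²ℏ²/(2ma²).
E_8 = 8² × π² / (2 × 0.5 × 5.88²) = 18.27.

E = 18.3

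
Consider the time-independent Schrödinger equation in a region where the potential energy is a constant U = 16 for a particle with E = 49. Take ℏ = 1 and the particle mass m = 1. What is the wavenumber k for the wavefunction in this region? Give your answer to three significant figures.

k = 8.12

With E > U the solution is oscillatory, ψ ∝ e^{±ikx} with k = √(2m(E − U))/ℏ.
k = √(2 × 1 × 33) = 8.124.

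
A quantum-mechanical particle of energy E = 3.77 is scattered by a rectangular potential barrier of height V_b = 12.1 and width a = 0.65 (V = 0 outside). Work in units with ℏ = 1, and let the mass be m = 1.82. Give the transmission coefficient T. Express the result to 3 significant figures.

T = 0.00267

Since E < V_b the interior solution is evanescent with decay constant κ = √(2m(V_b − E))/ℏ = 5.506.
κa = 3.579, sinh(κa) = 17.91.
Matching ψ, ψ′ at both faces gives T = [1 + V_b² sinh²(κa) / (4E(V_b − E))]⁻¹ = 1/374.8 = 0.00267.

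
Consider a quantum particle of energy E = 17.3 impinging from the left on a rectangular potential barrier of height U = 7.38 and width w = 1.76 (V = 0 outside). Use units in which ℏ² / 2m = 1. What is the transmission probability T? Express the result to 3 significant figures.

T = 0.965

Above the barrier the interior wavenumber is k₂ = √(2m(E − U))/ℏ = 3.150, giving phase k₂w = 5.543.
T = [1 + U² sin²(k₂w) / (4E(E − U))]⁻¹ = 1/1.036 = 0.965.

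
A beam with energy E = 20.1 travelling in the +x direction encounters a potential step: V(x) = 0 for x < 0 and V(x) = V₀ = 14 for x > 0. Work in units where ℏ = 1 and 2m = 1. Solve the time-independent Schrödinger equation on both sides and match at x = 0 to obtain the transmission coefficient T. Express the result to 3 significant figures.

The wavenumbers are k₁ = √(2mE)/ℏ = 4.483 on the left and k₂ = √(2m(E − V₀))/ℏ = 2.470 on the right.
Continuity of ψ and ψ′ at the step yields the reflection amplitude r = (k₁ − k₂)/(k₁ + k₂) = 0.2896; thus R = |r|² = 0.08386, T = 0.9161.

T = 0.916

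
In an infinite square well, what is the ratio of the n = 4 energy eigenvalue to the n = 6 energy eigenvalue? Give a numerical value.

0.444444

Since E_n ∝ n², the ratio is (4/6)² = 0.444444.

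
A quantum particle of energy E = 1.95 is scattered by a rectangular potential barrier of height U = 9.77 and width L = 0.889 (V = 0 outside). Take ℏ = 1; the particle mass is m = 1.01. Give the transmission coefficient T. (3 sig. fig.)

E < U: inside the barrier ψ ∝ e^{±κx} with κ = √(2m(U − E))/ℏ = 3.974.
κL = 3.533, sinh(κL) = 17.10.
The exact tunnelling result is T⁻¹ = 1 + U² sinh²(κL) / [4E(U − E)] = 458.8, so T = 0.00218.

T = 0.00218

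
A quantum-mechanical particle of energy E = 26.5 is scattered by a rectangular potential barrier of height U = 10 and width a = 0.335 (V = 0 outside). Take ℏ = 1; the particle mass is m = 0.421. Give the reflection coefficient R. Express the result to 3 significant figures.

E > U: inside the barrier k₂ = √(2m(E − U))/ℏ = 3.727, k₂a = 1.249.
T = [1 + U² sin²(k₂a) / (4E(E − U))]⁻¹ = 1/1.051 = 0.951.
R = 1 − T = 0.0489.

R = 0.0489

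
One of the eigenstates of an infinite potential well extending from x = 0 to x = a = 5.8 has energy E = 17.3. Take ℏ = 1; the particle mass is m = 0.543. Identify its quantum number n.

n = 8

For an infinite well E_n = n²π²ℏ²/(2ma²), so n = (a/πℏ)√(2mE).
n = (5.8/π) × √(2 × 0.543 × 17.3) = 8.002 → n = 8.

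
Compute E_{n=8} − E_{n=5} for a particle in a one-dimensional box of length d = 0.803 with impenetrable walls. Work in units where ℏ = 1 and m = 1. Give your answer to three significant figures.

E_n = n²π²ℏ²/(2md²), so ΔE = (8² − 5²) π²ℏ²/(2md²).
ΔE = 39 × π² / (2 × 1 × 0.803²) = 298.5.

ΔE = 298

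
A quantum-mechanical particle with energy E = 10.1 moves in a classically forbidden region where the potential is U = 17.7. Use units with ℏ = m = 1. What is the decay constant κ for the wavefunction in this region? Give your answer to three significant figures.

Since E < U the TISE in this region is ψ'' = κ²ψ with κ = √(2m(U − E))/ℏ.
κ = √(2 × 1 × 7.6) = 3.899.

κ = 3.90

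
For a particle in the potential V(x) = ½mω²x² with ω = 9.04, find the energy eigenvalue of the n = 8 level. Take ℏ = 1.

Using E_n = (n + ½)ℏω: E_8 = 8.5 × 9.04 = 76.84.

E = 76.8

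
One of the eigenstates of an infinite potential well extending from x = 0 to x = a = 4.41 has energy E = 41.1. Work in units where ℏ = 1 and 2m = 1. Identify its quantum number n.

For an infinite well E_n = n²π²ℏ²/(2ma²), so n = (a/πℏ)√(2mE).
n = (4.41/π) × √(2 × 0.5 × 41.1) = 8.999 → n = 9.

n = 9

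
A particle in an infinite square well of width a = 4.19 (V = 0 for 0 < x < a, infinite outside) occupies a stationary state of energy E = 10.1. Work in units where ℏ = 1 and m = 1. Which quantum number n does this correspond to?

n = 6

From E_n = n²π²ℏ²/(2ma²) invert to n = √(2ma²E)/(πℏ).
n = (4.19/π) × √(2 × 1 × 10.1) = 5.994 → n = 6.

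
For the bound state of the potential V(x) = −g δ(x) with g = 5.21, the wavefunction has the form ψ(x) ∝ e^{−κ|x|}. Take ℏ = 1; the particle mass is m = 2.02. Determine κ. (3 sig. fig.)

Integrate −(ℏ²/2m)ψ'' − gδ(x)ψ = Eψ from −ε to +ε: the ψ'' term gives ψ'(0⁺) − ψ'(0⁻) and the δ term gives −(2mg/ℏ²)ψ(0).
With ψ ∝ e^{−κ|x|} this yields −2κ = −2mg/ℏ², so κ = mg/ℏ² = 10.52.

κ = 10.5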